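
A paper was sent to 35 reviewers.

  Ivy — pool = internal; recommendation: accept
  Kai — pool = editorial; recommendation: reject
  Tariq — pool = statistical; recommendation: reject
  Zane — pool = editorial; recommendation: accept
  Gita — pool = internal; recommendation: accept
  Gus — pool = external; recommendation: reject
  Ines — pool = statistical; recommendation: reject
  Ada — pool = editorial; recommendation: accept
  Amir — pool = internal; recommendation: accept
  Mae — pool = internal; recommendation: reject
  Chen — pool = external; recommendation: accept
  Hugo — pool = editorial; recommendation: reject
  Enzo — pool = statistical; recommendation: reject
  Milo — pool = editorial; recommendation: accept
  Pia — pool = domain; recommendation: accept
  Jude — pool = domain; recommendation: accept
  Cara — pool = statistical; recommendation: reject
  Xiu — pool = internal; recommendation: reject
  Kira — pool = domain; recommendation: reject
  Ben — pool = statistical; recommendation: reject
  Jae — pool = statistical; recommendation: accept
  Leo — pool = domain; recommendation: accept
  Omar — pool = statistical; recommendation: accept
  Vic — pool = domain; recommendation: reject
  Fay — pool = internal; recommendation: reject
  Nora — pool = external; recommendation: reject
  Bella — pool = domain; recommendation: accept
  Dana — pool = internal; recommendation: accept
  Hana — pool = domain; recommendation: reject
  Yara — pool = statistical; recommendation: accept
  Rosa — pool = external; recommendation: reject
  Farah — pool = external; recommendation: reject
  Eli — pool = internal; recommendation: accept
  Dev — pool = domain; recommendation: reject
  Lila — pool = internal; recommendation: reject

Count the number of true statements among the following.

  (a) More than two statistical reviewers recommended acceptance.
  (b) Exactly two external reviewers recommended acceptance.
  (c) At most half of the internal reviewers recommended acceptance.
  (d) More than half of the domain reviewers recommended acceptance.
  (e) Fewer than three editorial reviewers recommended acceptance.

1

(a) statistical: |A| = 8, |A ∩ B| = 3; needs |A ∩ B| > 2 — true.
(b) external: |A| = 5, |A ∩ B| = 1; needs |A ∩ B| = 2 — false.
(c) internal: |A| = 9, |A ∩ B| = 5; needs |A ∩ B| ≤ |A ∖ B| — false.
(d) domain: |A| = 8, |A ∩ B| = 4; needs |A ∩ B| > |A ∖ B| — false.
(e) editorial: |A| = 5, |A ∩ B| = 3; needs |A ∩ B| < 3 — false.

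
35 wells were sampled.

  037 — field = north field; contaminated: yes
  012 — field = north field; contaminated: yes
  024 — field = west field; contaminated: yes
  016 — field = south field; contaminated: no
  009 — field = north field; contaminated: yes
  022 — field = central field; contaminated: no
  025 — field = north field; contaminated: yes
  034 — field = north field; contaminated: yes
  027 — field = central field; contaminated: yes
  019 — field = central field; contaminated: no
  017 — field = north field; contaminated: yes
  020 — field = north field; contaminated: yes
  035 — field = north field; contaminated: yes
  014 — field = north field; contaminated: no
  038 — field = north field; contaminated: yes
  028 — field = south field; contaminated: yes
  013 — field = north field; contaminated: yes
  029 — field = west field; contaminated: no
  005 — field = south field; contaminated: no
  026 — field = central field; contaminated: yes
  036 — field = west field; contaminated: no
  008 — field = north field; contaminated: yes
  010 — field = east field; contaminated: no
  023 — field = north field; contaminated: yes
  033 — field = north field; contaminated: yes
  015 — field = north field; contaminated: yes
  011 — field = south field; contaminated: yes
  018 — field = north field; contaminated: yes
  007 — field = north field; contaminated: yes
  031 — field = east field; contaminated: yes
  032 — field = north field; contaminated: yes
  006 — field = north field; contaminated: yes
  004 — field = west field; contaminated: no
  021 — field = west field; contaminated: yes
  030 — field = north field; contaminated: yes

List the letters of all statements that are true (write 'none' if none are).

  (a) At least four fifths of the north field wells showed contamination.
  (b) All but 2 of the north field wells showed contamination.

|A| = 20, |A ∩ B| = 19, |A ∖ B| = 1.
(a) |A ∩ B| / |A| ≥ 4/5: holds.
(b) |A ∖ B| = 2: fails.

(a)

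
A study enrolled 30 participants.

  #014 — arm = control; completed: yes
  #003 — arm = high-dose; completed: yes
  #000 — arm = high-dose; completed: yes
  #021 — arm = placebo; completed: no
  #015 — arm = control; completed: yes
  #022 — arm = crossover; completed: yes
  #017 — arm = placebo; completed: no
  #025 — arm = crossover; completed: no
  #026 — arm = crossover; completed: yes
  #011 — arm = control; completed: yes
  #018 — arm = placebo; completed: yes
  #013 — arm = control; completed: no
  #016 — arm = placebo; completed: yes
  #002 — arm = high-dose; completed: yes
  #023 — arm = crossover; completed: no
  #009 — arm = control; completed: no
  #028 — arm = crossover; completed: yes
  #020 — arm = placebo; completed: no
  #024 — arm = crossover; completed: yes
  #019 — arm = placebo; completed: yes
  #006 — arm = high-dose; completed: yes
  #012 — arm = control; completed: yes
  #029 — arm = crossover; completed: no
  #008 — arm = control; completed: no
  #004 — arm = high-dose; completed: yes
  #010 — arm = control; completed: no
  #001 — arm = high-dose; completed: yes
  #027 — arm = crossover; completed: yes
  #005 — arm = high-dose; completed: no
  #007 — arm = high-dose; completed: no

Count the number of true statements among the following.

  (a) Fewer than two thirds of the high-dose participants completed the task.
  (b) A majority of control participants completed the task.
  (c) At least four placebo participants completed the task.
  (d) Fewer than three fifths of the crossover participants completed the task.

0

(a) high-dose: |A| = 8, |A ∩ B| = 6; needs |A ∩ B| / |A| < 2/3 — false.
(b) control: |A| = 8, |A ∩ B| = 4; needs |A ∩ B| > |A ∖ B| — false.
(c) placebo: |A| = 6, |A ∩ B| = 3; needs |A ∩ B| ≥ 4 — false.
(d) crossover: |A| = 8, |A ∩ B| = 5; needs |A ∩ B| / |A| < 3/5 — false.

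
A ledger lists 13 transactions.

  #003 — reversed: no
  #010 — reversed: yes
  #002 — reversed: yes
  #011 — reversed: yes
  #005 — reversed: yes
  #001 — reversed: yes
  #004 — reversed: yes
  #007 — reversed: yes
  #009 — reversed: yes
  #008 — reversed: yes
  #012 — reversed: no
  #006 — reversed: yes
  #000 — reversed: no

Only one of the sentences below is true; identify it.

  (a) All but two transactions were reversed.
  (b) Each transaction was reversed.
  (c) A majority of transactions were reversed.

(c)

|A| = 13, |A ∩ B| = 10, |A ∖ B| = 3.
(a) requires |A ∖ B| = 2: false.
(b) requires A ⊆ B, i.e. every element of A is in B (|A ∖ B| = 0): false.
(c) requires |A ∩ B| > |A ∖ B|: true.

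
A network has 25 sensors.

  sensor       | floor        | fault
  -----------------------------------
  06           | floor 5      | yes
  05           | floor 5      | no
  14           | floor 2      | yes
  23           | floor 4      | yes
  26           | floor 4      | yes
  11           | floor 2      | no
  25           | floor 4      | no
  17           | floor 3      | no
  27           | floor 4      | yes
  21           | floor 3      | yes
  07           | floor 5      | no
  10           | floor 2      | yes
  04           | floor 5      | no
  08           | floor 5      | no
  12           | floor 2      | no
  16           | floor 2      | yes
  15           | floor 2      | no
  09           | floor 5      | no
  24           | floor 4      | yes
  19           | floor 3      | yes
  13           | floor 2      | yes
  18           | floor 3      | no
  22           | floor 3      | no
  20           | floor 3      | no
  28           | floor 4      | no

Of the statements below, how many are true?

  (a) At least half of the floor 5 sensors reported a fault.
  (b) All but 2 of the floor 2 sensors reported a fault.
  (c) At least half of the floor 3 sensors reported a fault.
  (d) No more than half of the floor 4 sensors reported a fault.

0

(a) floor 5: |A| = 6, |A ∩ B| = 1; needs |A ∩ B| ≥ |A ∖ B| — false.
(b) floor 2: |A| = 7, |A ∩ B| = 4; needs |A ∖ B| = 2 — false.
(c) floor 3: |A| = 6, |A ∩ B| = 2; needs |A ∩ B| ≥ |A ∖ B| — false.
(d) floor 4: |A| = 6, |A ∩ B| = 4; needs |A ∩ B| ≤ |A ∖ B| — false.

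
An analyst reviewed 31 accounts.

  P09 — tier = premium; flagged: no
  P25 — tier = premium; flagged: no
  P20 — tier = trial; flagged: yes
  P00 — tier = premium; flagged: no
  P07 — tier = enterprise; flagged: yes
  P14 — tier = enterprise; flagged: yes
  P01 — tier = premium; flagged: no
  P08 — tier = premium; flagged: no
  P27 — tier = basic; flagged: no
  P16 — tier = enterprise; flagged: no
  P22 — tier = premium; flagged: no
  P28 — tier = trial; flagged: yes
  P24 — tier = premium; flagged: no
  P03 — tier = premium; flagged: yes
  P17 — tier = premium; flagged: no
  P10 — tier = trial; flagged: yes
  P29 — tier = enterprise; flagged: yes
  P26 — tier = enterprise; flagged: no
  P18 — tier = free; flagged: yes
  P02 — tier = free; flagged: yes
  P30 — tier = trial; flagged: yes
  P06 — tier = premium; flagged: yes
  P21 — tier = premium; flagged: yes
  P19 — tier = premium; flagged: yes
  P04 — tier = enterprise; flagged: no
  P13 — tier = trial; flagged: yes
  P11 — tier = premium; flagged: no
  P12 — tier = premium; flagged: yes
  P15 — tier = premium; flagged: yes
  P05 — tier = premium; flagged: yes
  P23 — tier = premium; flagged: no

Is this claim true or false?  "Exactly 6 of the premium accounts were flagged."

False

Truth condition: |A ∩ B| = 6.
|A| = 17, |A ∩ B| = 7, |A ∖ B| = 10.
|A ∩ B| = 7, so the statement is false.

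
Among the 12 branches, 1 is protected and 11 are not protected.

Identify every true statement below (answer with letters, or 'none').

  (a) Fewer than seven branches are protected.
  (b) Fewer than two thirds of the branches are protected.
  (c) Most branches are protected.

|A| = 12, |A ∩ B| = 1, |A ∖ B| = 11.
(a) |A ∩ B| < 7: holds.
(b) |A ∩ B| / |A| < 2/3: holds.
(c) |A ∩ B| > |A ∖ B|: fails.

(a), (b)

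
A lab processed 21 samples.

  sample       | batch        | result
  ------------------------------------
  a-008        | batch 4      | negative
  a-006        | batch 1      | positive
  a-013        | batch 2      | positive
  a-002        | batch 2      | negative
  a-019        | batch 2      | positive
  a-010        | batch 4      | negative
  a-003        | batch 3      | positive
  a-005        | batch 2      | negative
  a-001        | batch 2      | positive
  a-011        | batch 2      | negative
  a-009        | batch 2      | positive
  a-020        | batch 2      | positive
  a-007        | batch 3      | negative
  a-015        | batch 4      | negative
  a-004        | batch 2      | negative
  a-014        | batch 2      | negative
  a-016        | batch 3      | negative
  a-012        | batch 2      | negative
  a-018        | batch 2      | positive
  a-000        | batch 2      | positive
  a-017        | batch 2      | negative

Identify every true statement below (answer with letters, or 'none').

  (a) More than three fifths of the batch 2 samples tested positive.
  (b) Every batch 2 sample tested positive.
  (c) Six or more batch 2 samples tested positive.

(c)

|A| = 14, |A ∩ B| = 7, |A ∖ B| = 7.
(a) |A ∩ B| / |A| > 3/5: fails.
(b) A ⊆ B, i.e. every element of A is in B (|A ∖ B| = 0): fails.
(c) |A ∩ B| ≥ 6: holds.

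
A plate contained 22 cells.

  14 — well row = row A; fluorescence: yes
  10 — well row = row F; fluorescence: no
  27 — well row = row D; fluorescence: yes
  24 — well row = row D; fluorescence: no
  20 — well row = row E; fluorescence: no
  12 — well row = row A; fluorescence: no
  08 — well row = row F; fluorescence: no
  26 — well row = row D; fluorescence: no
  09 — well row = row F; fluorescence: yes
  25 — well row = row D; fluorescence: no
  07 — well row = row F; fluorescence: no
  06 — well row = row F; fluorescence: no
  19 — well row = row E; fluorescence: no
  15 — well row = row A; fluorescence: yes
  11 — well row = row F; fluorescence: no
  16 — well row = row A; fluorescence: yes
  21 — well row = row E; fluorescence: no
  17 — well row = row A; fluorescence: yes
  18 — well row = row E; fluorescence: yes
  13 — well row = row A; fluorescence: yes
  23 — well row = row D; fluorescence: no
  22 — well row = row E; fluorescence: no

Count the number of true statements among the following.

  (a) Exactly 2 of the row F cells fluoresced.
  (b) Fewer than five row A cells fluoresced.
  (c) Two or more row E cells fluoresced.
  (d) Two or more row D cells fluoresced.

(a) row F: |A| = 6, |A ∩ B| = 1; needs |A ∩ B| = 2 — false.
(b) row A: |A| = 6, |A ∩ B| = 5; needs |A ∩ B| < 5 — false.
(c) row E: |A| = 5, |A ∩ B| = 1; needs |A ∩ B| ≥ 2 — false.
(d) row D: |A| = 5, |A ∩ B| = 1; needs |A ∩ B| ≥ 2 — false.

0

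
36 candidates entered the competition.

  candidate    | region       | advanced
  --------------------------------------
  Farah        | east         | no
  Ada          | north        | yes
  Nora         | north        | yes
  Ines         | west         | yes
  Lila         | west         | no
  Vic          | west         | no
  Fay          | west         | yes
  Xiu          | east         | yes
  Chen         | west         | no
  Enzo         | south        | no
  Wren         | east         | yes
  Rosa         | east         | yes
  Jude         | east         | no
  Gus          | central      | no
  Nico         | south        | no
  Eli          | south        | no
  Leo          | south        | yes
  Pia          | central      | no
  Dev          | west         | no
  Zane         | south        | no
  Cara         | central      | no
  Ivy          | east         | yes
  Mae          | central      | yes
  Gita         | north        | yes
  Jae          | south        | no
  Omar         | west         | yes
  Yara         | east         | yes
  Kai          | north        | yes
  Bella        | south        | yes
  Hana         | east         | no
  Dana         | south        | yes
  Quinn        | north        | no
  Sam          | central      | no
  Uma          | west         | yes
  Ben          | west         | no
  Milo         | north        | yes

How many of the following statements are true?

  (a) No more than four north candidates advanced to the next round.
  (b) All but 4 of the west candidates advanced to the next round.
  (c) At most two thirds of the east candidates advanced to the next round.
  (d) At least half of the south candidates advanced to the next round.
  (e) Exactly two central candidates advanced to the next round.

1

(a) north: |A| = 6, |A ∩ B| = 5; needs |A ∩ B| ≤ 4 — false.
(b) west: |A| = 9, |A ∩ B| = 4; needs |A ∖ B| = 4 — false.
(c) east: |A| = 8, |A ∩ B| = 5; needs |A ∩ B| / |A| ≤ 2/3 — true.
(d) south: |A| = 8, |A ∩ B| = 3; needs |A ∩ B| ≥ |A ∖ B| — false.
(e) central: |A| = 5, |A ∩ B| = 1; needs |A ∩ B| = 2 — false.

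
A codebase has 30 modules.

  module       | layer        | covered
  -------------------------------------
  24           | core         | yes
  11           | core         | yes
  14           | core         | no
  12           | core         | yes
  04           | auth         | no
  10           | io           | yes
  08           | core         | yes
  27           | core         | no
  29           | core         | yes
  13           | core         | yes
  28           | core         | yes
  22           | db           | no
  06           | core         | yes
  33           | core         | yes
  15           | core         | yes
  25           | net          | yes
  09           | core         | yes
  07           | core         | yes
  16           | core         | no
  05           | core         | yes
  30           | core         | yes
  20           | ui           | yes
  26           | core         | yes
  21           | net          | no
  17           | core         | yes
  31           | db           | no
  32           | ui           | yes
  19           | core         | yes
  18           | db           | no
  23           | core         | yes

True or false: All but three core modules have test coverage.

True

The determiner here denotes the relation: |A ∖ B| = 3.
|A| = 21, |A ∩ B| = 18, |A ∖ B| = 3.
|A ∖ B| = 3, so the statement is true.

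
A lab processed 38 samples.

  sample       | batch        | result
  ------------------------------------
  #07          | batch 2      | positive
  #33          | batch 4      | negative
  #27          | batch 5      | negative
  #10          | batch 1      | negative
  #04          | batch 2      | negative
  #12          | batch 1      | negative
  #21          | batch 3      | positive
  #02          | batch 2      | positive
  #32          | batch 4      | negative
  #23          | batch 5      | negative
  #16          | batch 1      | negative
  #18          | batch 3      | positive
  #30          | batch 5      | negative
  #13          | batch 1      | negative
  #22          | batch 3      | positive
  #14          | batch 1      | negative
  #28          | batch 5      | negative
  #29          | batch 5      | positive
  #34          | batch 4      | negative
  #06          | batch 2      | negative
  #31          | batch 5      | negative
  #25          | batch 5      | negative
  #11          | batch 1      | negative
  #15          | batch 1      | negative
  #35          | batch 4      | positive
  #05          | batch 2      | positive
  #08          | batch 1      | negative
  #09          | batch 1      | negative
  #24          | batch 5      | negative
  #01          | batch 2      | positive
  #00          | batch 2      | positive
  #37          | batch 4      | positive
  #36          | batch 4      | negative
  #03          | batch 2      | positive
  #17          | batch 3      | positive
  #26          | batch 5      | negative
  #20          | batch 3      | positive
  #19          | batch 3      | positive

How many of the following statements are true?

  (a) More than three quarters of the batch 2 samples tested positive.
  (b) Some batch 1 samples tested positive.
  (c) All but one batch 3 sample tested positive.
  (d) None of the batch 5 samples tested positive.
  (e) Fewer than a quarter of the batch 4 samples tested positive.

(a) batch 2: |A| = 8, |A ∩ B| = 6; needs |A ∩ B| / |A| > 3/4 — false.
(b) batch 1: |A| = 9, |A ∩ B| = 0; needs A ∩ B ≠ ∅ (|A ∩ B| ≥ 1) — false.
(c) batch 3: |A| = 6, |A ∩ B| = 6; needs |A ∖ B| = 1 — false.
(d) batch 5: |A| = 9, |A ∩ B| = 1; needs A ∩ B = ∅ (|A ∩ B| = 0) — false.
(e) batch 4: |A| = 6, |A ∩ B| = 2; needs |A ∩ B| / |A| < 1/4 — false.

0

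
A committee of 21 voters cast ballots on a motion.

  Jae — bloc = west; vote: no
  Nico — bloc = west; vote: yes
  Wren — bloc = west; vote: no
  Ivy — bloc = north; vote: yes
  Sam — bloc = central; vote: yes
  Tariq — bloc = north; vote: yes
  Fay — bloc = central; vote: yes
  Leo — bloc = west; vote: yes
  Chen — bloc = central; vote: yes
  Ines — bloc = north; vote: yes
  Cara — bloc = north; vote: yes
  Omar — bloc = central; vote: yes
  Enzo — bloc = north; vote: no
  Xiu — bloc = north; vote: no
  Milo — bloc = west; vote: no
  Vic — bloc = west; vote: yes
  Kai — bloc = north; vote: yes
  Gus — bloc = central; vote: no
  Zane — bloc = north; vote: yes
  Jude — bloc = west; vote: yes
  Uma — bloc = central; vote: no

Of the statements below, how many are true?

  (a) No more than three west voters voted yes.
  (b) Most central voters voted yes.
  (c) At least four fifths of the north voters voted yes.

(a) west: |A| = 7, |A ∩ B| = 4; needs |A ∩ B| ≤ 3 — false.
(b) central: |A| = 6, |A ∩ B| = 4; needs |A ∩ B| > |A ∖ B| — true.
(c) north: |A| = 8, |A ∩ B| = 6; needs |A ∩ B| / |A| ≥ 4/5 — false.

1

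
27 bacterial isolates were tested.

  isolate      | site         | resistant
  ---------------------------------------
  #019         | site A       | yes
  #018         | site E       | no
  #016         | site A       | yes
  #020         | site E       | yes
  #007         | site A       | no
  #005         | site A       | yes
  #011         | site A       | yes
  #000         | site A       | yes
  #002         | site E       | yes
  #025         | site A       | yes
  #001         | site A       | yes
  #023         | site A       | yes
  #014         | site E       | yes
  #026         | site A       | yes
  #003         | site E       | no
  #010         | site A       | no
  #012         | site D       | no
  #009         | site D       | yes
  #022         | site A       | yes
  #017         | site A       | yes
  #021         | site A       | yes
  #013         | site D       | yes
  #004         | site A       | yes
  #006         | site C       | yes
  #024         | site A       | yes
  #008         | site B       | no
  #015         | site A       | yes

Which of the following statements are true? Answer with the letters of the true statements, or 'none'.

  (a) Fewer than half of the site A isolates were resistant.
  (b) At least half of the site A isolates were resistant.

(b)

|A| = 17, |A ∩ B| = 15, |A ∖ B| = 2.
(a) |A ∩ B| < |A ∖ B|: fails.
(b) |A ∩ B| ≥ |A ∖ B|: holds.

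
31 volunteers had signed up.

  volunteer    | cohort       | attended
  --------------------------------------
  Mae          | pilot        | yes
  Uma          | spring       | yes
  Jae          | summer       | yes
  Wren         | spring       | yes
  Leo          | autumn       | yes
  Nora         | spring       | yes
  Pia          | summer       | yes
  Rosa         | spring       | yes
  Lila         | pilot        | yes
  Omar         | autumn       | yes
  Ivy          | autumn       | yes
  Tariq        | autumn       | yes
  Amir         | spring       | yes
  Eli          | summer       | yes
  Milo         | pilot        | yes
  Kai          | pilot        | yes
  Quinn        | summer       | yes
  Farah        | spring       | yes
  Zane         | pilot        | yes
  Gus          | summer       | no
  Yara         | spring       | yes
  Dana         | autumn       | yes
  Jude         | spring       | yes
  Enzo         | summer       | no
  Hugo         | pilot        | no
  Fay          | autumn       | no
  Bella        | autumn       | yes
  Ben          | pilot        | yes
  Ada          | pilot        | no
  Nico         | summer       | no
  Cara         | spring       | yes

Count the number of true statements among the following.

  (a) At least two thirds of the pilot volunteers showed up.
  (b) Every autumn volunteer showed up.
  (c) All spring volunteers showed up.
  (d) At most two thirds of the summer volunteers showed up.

3

(a) pilot: |A| = 8, |A ∩ B| = 6; needs |A ∩ B| / |A| ≥ 2/3 — true.
(b) autumn: |A| = 7, |A ∩ B| = 6; needs A ⊆ B, i.e. every element of A is in B (|A ∖ B| = 0) — false.
(c) spring: |A| = 9, |A ∩ B| = 9; needs A ⊆ B, i.e. every element of A is in B (|A ∖ B| = 0) — true.
(d) summer: |A| = 7, |A ∩ B| = 4; needs |A ∩ B| / |A| ≤ 2/3 — true.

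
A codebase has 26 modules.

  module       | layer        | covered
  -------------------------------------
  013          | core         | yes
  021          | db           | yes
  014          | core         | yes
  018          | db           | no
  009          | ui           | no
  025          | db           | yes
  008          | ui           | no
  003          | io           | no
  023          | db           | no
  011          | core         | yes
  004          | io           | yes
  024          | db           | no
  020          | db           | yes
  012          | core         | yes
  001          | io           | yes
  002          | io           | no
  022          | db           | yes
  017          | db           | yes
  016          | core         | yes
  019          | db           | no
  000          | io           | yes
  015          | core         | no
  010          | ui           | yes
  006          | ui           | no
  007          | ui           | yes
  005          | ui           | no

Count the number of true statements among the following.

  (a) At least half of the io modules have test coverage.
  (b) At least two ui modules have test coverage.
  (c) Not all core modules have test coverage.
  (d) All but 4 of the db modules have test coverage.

(a) io: |A| = 5, |A ∩ B| = 3; needs |A ∩ B| ≥ |A ∖ B| — true.
(b) ui: |A| = 6, |A ∩ B| = 2; needs |A ∩ B| ≥ 2 — true.
(c) core: |A| = 6, |A ∩ B| = 5; needs A ⊄ B (|A ∖ B| ≥ 1) — true.
(d) db: |A| = 9, |A ∩ B| = 5; needs |A ∖ B| = 4 — true.

4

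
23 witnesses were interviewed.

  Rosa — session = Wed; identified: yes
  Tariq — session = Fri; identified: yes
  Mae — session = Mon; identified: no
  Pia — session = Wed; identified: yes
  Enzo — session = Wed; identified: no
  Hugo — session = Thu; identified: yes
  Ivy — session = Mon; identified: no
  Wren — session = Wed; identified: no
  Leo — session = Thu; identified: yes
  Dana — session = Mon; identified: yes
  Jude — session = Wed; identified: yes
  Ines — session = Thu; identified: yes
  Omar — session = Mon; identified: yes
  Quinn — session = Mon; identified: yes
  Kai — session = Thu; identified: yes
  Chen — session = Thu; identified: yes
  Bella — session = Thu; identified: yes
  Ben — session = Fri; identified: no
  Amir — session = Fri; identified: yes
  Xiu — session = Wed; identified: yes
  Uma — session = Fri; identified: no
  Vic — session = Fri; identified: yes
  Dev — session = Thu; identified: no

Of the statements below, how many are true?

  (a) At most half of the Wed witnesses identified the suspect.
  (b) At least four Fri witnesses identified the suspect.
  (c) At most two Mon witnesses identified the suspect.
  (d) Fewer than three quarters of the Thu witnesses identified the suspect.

(a) Wed: |A| = 6, |A ∩ B| = 4; needs |A ∩ B| ≤ |A ∖ B| — false.
(b) Fri: |A| = 5, |A ∩ B| = 3; needs |A ∩ B| ≥ 4 — false.
(c) Mon: |A| = 5, |A ∩ B| = 3; needs |A ∩ B| ≤ 2 — false.
(d) Thu: |A| = 7, |A ∩ B| = 6; needs |A ∩ B| / |A| < 3/4 — false.

0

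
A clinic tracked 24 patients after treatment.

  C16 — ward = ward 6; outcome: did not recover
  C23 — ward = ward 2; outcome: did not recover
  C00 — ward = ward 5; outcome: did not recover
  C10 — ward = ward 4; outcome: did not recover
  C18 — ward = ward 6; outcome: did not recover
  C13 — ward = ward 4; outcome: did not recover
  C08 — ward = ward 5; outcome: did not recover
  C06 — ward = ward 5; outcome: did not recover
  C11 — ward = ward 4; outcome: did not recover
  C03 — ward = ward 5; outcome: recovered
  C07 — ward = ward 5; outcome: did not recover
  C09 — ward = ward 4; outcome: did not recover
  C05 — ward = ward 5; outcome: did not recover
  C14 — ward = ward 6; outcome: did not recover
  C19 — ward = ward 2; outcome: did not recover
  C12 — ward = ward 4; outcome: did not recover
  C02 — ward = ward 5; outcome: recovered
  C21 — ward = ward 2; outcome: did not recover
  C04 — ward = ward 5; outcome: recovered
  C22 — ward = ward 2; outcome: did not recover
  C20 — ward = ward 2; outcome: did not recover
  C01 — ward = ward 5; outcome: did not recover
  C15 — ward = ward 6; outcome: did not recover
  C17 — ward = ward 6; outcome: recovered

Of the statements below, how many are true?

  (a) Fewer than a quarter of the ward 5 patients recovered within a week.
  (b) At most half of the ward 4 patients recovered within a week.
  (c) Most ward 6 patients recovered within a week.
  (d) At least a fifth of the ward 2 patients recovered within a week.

(a) ward 5: |A| = 9, |A ∩ B| = 3; needs |A ∩ B| / |A| < 1/4 — false.
(b) ward 4: |A| = 5, |A ∩ B| = 0; needs |A ∩ B| ≤ |A ∖ B| — true.
(c) ward 6: |A| = 5, |A ∩ B| = 1; needs |A ∩ B| > |A ∖ B| — false.
(d) ward 2: |A| = 5, |A ∩ B| = 0; needs |A ∩ B| / |A| ≥ 1/5 — false.

1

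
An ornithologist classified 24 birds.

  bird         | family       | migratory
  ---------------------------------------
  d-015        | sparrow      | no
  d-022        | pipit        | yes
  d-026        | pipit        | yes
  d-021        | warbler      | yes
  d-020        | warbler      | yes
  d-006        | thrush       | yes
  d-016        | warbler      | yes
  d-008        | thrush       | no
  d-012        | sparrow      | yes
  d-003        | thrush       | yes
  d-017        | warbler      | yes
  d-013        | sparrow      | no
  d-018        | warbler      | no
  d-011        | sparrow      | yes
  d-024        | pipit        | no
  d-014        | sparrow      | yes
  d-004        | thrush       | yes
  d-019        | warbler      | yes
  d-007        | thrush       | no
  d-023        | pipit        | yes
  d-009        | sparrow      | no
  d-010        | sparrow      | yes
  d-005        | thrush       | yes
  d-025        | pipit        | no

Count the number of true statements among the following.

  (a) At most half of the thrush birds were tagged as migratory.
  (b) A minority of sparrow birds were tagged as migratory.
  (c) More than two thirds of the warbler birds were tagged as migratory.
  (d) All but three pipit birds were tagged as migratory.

1

(a) thrush: |A| = 6, |A ∩ B| = 4; needs |A ∩ B| ≤ |A ∖ B| — false.
(b) sparrow: |A| = 7, |A ∩ B| = 4; needs |A ∩ B| < |A ∖ B| — false.
(c) warbler: |A| = 6, |A ∩ B| = 5; needs |A ∩ B| / |A| > 2/3 — true.
(d) pipit: |A| = 5, |A ∩ B| = 3; needs |A ∖ B| = 3 — false.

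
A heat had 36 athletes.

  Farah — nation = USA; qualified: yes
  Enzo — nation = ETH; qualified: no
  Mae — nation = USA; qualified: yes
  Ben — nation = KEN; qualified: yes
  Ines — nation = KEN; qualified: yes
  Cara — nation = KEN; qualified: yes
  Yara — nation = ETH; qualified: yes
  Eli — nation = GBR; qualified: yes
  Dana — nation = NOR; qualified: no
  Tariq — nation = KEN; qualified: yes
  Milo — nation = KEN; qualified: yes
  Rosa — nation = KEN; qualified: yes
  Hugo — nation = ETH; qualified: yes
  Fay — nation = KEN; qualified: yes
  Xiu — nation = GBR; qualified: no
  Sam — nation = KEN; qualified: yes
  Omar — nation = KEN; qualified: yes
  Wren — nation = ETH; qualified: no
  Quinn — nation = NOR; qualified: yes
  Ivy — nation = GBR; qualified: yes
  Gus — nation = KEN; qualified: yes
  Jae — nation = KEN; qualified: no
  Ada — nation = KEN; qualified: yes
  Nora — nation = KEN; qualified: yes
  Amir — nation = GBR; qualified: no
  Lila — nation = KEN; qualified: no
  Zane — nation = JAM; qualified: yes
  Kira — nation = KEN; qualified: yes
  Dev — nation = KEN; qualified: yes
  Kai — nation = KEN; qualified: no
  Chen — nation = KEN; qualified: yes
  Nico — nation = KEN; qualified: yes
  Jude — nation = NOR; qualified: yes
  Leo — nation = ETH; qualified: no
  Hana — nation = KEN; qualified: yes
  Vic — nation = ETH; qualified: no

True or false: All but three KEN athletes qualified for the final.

True

The determiner here denotes the relation: |A ∖ B| = 3.
|A| = 20, |A ∩ B| = 17, |A ∖ B| = 3.
|A ∖ B| = 3, so the statement is true.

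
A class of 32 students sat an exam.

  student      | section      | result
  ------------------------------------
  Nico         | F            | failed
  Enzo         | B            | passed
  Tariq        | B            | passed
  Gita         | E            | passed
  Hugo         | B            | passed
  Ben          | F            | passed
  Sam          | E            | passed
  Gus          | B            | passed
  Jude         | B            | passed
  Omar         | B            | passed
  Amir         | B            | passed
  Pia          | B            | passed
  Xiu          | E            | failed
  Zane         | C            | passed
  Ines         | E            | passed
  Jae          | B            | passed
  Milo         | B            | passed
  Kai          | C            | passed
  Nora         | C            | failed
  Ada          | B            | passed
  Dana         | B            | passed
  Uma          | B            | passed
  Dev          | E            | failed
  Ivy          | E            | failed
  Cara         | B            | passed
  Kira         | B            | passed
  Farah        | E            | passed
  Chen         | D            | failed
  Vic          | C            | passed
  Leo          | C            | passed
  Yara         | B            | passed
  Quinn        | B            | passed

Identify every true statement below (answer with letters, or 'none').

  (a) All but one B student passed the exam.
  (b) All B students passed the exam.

|A| = 17, |A ∩ B| = 17, |A ∖ B| = 0.
(a) |A ∖ B| = 1: fails.
(b) A ⊆ B, i.e. every element of A is in B (|A ∖ B| = 0): holds.

(b)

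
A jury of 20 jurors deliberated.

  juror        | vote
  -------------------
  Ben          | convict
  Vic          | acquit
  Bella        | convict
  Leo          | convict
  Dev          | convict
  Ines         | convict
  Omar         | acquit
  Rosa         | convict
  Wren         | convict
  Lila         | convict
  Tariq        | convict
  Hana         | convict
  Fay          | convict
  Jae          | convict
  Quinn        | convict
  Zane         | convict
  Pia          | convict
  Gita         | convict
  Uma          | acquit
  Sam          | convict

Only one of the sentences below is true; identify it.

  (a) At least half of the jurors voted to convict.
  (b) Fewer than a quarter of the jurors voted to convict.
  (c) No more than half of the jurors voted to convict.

(a)

|A| = 20, |A ∩ B| = 17, |A ∖ B| = 3.
(a) requires |A ∩ B| ≥ |A ∖ B|: true.
(b) requires |A ∩ B| / |A| < 1/4: false.
(c) requires |A ∩ B| ≤ |A ∖ B|: false.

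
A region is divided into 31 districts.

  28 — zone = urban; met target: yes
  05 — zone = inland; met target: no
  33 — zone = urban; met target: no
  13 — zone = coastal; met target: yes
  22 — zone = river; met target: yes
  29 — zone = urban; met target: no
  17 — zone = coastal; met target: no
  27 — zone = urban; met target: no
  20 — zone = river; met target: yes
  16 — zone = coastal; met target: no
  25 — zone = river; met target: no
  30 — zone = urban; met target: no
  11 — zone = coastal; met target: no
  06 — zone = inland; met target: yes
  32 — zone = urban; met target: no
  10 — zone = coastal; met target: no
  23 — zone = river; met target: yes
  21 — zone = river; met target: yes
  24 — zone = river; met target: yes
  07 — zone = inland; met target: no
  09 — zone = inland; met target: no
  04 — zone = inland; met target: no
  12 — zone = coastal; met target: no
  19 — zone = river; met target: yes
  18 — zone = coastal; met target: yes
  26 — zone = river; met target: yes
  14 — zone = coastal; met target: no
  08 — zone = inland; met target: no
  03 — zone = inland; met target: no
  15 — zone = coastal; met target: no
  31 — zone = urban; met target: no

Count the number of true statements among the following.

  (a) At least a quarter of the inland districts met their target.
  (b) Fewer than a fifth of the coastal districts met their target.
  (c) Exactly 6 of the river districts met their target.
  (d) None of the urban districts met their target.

(a) inland: |A| = 7, |A ∩ B| = 1; needs |A ∩ B| / |A| ≥ 1/4 — false.
(b) coastal: |A| = 9, |A ∩ B| = 2; needs |A ∩ B| / |A| < 1/5 — false.
(c) river: |A| = 8, |A ∩ B| = 7; needs |A ∩ B| = 6 — false.
(d) urban: |A| = 7, |A ∩ B| = 1; needs A ∩ B = ∅ (|A ∩ B| = 0) — false.

0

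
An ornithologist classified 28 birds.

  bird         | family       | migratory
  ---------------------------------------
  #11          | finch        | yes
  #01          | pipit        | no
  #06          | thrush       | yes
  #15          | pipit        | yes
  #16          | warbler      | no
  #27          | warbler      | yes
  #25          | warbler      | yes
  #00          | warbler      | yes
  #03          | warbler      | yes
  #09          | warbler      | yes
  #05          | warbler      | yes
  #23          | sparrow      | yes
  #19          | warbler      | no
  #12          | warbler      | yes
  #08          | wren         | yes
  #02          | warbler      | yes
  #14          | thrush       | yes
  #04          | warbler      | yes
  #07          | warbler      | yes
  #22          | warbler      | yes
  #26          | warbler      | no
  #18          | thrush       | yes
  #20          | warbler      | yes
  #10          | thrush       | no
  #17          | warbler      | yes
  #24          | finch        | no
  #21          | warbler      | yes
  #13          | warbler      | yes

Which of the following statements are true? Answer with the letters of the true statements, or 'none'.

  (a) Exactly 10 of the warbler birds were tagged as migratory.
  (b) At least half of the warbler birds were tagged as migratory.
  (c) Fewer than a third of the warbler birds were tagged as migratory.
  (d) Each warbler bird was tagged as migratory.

|A| = 18, |A ∩ B| = 15, |A ∖ B| = 3.
(a) |A ∩ B| = 10: fails.
(b) |A ∩ B| ≥ |A ∖ B|: holds.
(c) |A ∩ B| / |A| < 1/3: fails.
(d) A ⊆ B, i.e. every element of A is in B (|A ∖ B| = 0): fails.

(b)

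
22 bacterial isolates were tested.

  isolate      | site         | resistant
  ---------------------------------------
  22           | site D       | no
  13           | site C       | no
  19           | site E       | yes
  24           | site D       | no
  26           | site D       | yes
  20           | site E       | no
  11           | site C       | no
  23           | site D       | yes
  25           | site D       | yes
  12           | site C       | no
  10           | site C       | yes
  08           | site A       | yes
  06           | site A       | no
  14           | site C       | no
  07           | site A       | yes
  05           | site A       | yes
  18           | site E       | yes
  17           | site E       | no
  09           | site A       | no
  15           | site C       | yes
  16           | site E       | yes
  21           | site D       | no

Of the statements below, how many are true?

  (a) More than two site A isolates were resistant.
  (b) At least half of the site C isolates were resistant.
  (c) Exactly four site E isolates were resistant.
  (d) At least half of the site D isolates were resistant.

2

(a) site A: |A| = 5, |A ∩ B| = 3; needs |A ∩ B| > 2 — true.
(b) site C: |A| = 6, |A ∩ B| = 2; needs |A ∩ B| ≥ |A ∖ B| — false.
(c) site E: |A| = 5, |A ∩ B| = 3; needs |A ∩ B| = 4 — false.
(d) site D: |A| = 6, |A ∩ B| = 3; needs |A ∩ B| ≥ |A ∖ B| — true.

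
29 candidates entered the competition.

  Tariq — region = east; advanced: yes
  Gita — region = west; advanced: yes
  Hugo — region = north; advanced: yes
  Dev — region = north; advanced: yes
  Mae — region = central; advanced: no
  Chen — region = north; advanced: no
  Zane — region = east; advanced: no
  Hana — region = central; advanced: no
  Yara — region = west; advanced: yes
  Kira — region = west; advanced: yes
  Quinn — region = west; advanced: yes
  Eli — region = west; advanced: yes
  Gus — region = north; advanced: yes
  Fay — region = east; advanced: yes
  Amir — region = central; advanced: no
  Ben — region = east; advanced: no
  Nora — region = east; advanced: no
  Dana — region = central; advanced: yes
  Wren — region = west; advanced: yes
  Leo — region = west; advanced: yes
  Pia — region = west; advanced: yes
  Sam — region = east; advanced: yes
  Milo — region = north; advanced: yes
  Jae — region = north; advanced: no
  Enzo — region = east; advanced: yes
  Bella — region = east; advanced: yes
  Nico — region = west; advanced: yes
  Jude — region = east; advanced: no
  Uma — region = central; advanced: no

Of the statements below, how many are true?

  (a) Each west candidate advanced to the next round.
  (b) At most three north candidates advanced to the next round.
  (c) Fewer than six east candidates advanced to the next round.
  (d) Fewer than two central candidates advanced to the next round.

3

(a) west: |A| = 9, |A ∩ B| = 9; needs A ⊆ B, i.e. every element of A is in B (|A ∖ B| = 0) — true.
(b) north: |A| = 6, |A ∩ B| = 4; needs |A ∩ B| ≤ 3 — false.
(c) east: |A| = 9, |A ∩ B| = 5; needs |A ∩ B| < 6 — true.
(d) central: |A| = 5, |A ∩ B| = 1; needs |A ∩ B| < 2 — true.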